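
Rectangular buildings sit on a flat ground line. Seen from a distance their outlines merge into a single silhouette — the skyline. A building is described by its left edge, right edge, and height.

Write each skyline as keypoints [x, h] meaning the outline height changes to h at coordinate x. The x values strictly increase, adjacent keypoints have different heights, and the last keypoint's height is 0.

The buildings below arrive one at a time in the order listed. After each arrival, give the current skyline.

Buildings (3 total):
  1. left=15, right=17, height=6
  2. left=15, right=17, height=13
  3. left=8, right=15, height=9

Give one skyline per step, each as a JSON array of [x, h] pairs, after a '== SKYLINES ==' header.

== SKYLINES ==
[[15,6],[17,0]]
[[15,13],[17,0]]
[[8,9],[15,13],[17,0]]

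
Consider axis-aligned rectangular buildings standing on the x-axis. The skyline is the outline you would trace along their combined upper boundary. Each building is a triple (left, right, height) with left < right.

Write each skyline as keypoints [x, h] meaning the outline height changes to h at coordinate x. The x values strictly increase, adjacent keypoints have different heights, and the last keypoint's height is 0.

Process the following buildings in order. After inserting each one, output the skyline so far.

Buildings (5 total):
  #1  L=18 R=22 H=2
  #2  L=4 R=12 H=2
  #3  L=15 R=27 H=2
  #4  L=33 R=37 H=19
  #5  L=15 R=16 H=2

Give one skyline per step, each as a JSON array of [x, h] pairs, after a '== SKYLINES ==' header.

== SKYLINES ==
[[18,2],[22,0]]
[[4,2],[12,0],[18,2],[22,0]]
[[4,2],[12,0],[15,2],[27,0]]
[[4,2],[12,0],[15,2],[27,0],[33,19],[37,0]]
[[4,2],[12,0],[15,2],[27,0],[33,19],[37,0]]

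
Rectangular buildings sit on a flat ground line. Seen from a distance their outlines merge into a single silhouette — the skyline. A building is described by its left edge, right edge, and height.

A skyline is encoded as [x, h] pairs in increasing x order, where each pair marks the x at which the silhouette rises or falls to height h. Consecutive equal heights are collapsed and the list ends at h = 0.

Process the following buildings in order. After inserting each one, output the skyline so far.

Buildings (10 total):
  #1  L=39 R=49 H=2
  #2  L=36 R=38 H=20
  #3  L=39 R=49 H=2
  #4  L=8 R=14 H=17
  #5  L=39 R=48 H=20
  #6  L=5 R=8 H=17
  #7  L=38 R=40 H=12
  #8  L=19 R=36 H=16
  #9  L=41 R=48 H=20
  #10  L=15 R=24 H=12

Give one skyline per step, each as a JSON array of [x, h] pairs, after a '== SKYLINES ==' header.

== SKYLINES ==
[[39,2],[49,0]]
[[36,20],[38,0],[39,2],[49,0]]
[[36,20],[38,0],[39,2],[49,0]]
[[8,17],[14,0],[36,20],[38,0],[39,2],[49,0]]
[[8,17],[14,0],[36,20],[38,0],[39,20],[48,2],[49,0]]
[[5,17],[14,0],[36,20],[38,0],[39,20],[48,2],[49,0]]
[[5,17],[14,0],[36,20],[38,12],[39,20],[48,2],[49,0]]
[[5,17],[14,0],[19,16],[36,20],[38,12],[39,20],[48,2],[49,0]]
[[5,17],[14,0],[19,16],[36,20],[38,12],[39,20],[48,2],[49,0]]
[[5,17],[14,0],[15,12],[19,16],[36,20],[38,12],[39,20],[48,2],[49,0]]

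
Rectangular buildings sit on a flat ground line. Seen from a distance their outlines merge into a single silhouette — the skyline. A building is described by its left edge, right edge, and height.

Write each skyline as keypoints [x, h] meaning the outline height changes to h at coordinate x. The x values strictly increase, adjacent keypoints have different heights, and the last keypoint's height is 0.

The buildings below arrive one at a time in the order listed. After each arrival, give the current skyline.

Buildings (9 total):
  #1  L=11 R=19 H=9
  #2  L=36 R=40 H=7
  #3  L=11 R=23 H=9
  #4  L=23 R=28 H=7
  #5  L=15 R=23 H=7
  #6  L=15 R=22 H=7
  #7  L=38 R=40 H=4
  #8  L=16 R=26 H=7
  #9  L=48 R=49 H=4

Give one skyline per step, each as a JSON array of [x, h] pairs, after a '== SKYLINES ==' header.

== SKYLINES ==
[[11,9],[19,0]]
[[11,9],[19,0],[36,7],[40,0]]
[[11,9],[23,0],[36,7],[40,0]]
[[11,9],[23,7],[28,0],[36,7],[40,0]]
[[11,9],[23,7],[28,0],[36,7],[40,0]]
[[11,9],[23,7],[28,0],[36,7],[40,0]]
[[11,9],[23,7],[28,0],[36,7],[40,0]]
[[11,9],[23,7],[28,0],[36,7],[40,0]]
[[11,9],[23,7],[28,0],[36,7],[40,0],[48,4],[49,0]]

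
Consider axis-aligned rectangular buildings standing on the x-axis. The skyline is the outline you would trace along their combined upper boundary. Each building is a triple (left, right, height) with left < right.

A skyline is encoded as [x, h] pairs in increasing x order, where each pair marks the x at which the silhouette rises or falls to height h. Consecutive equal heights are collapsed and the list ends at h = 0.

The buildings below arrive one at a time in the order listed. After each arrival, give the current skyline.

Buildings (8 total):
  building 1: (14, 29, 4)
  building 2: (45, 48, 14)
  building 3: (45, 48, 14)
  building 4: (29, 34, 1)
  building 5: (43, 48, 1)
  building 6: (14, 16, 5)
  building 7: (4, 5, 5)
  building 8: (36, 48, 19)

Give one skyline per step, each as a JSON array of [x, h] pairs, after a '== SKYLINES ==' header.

== SKYLINES ==
[[14,4],[29,0]]
[[14,4],[29,0],[45,14],[48,0]]
[[14,4],[29,0],[45,14],[48,0]]
[[14,4],[29,1],[34,0],[45,14],[48,0]]
[[14,4],[29,1],[34,0],[43,1],[45,14],[48,0]]
[[14,5],[16,4],[29,1],[34,0],[43,1],[45,14],[48,0]]
[[4,5],[5,0],[14,5],[16,4],[29,1],[34,0],[43,1],[45,14],[48,0]]
[[4,5],[5,0],[14,5],[16,4],[29,1],[34,0],[36,19],[48,0]]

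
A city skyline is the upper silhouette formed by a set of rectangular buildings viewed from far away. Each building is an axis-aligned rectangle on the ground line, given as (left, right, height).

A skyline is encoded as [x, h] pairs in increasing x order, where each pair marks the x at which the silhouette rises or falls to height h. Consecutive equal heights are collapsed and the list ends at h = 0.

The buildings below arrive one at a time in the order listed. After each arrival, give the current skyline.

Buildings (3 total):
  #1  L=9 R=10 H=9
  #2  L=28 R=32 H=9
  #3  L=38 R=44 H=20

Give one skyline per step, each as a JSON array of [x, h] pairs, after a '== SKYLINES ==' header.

== SKYLINES ==
[[9,9],[10,0]]
[[9,9],[10,0],[28,9],[32,0]]
[[9,9],[10,0],[28,9],[32,0],[38,20],[44,0]]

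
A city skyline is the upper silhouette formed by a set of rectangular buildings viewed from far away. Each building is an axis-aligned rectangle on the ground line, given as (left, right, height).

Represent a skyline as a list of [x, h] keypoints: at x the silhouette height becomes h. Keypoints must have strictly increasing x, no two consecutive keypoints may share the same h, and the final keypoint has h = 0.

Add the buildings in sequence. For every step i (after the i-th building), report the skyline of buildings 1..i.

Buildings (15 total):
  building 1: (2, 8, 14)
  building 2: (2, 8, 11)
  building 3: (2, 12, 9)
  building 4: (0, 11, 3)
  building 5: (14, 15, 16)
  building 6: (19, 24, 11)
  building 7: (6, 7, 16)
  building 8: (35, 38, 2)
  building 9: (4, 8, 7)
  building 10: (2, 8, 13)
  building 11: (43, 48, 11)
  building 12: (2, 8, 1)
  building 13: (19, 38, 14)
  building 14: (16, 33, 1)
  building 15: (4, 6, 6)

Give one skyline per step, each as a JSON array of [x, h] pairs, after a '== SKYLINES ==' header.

== SKYLINES ==
[[2,14],[8,0]]
[[2,14],[8,0]]
[[2,14],[8,9],[12,0]]
[[0,3],[2,14],[8,9],[12,0]]
[[0,3],[2,14],[8,9],[12,0],[14,16],[15,0]]
[[0,3],[2,14],[8,9],[12,0],[14,16],[15,0],[19,11],[24,0]]
[[0,3],[2,14],[6,16],[7,14],[8,9],[12,0],[14,16],[15,0],[19,11],[24,0]]
[[0,3],[2,14],[6,16],[7,14],[8,9],[12,0],[14,16],[15,0],[19,11],[24,0],[35,2],[38,0]]
[[0,3],[2,14],[6,16],[7,14],[8,9],[12,0],[14,16],[15,0],[19,11],[24,0],[35,2],[38,0]]
[[0,3],[2,14],[6,16],[7,14],[8,9],[12,0],[14,16],[15,0],[19,11],[24,0],[35,2],[38,0]]
[[0,3],[2,14],[6,16],[7,14],[8,9],[12,0],[14,16],[15,0],[19,11],[24,0],[35,2],[38,0],[43,11],[48,0]]
[[0,3],[2,14],[6,16],[7,14],[8,9],[12,0],[14,16],[15,0],[19,11],[24,0],[35,2],[38,0],[43,11],[48,0]]
[[0,3],[2,14],[6,16],[7,14],[8,9],[12,0],[14,16],[15,0],[19,14],[38,0],[43,11],[48,0]]
[[0,3],[2,14],[6,16],[7,14],[8,9],[12,0],[14,16],[15,0],[16,1],[19,14],[38,0],[43,11],[48,0]]
[[0,3],[2,14],[6,16],[7,14],[8,9],[12,0],[14,16],[15,0],[16,1],[19,14],[38,0],[43,11],[48,0]]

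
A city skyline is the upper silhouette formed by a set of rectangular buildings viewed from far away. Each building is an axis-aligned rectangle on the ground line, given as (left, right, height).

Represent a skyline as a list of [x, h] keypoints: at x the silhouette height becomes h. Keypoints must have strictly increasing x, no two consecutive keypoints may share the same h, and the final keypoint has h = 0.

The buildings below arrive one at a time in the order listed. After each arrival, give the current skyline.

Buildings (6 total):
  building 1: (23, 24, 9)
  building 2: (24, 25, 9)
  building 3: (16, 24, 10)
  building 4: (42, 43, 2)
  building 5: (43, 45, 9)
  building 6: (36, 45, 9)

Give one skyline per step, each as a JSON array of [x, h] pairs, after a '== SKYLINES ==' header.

== SKYLINES ==
[[23,9],[24,0]]
[[23,9],[25,0]]
[[16,10],[24,9],[25,0]]
[[16,10],[24,9],[25,0],[42,2],[43,0]]
[[16,10],[24,9],[25,0],[42,2],[43,9],[45,0]]
[[16,10],[24,9],[25,0],[36,9],[45,0]]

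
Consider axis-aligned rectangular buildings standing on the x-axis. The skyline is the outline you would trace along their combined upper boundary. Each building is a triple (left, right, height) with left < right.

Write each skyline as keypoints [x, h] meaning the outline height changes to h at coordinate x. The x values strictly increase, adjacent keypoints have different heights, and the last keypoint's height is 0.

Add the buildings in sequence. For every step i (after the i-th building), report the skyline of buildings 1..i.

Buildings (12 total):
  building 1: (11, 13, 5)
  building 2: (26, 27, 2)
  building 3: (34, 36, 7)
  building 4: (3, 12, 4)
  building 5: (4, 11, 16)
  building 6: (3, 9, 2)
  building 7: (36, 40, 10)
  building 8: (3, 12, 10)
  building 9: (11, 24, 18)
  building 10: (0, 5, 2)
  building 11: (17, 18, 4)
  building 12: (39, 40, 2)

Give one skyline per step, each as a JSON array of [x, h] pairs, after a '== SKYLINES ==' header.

== SKYLINES ==
[[11,5],[13,0]]
[[11,5],[13,0],[26,2],[27,0]]
[[11,5],[13,0],[26,2],[27,0],[34,7],[36,0]]
[[3,4],[11,5],[13,0],[26,2],[27,0],[34,7],[36,0]]
[[3,4],[4,16],[11,5],[13,0],[26,2],[27,0],[34,7],[36,0]]
[[3,4],[4,16],[11,5],[13,0],[26,2],[27,0],[34,7],[36,0]]
[[3,4],[4,16],[11,5],[13,0],[26,2],[27,0],[34,7],[36,10],[40,0]]
[[3,10],[4,16],[11,10],[12,5],[13,0],[26,2],[27,0],[34,7],[36,10],[40,0]]
[[3,10],[4,16],[11,18],[24,0],[26,2],[27,0],[34,7],[36,10],[40,0]]
[[0,2],[3,10],[4,16],[11,18],[24,0],[26,2],[27,0],[34,7],[36,10],[40,0]]
[[0,2],[3,10],[4,16],[11,18],[24,0],[26,2],[27,0],[34,7],[36,10],[40,0]]
[[0,2],[3,10],[4,16],[11,18],[24,0],[26,2],[27,0],[34,7],[36,10],[40,0]]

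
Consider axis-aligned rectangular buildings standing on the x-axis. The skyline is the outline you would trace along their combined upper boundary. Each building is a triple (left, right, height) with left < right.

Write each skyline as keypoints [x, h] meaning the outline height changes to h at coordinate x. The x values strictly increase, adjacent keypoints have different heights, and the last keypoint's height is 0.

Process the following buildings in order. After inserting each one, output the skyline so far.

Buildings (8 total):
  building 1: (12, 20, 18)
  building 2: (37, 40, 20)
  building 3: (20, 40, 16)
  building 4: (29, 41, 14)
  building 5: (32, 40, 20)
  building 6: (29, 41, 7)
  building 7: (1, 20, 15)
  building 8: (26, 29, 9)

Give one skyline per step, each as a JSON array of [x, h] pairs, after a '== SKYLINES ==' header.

== SKYLINES ==
[[12,18],[20,0]]
[[12,18],[20,0],[37,20],[40,0]]
[[12,18],[20,16],[37,20],[40,0]]
[[12,18],[20,16],[37,20],[40,14],[41,0]]
[[12,18],[20,16],[32,20],[40,14],[41,0]]
[[12,18],[20,16],[32,20],[40,14],[41,0]]
[[1,15],[12,18],[20,16],[32,20],[40,14],[41,0]]
[[1,15],[12,18],[20,16],[32,20],[40,14],[41,0]]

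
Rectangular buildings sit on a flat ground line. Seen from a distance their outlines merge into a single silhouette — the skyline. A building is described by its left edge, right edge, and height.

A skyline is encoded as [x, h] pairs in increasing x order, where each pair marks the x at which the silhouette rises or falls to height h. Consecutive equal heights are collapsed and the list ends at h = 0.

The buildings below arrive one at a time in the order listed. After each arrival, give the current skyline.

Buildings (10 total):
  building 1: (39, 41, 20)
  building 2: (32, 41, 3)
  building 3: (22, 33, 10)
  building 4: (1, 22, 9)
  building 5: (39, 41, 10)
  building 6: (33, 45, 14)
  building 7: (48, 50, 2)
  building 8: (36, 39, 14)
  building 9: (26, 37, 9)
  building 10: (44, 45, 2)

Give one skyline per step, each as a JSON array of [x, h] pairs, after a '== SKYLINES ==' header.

== SKYLINES ==
[[39,20],[41,0]]
[[32,3],[39,20],[41,0]]
[[22,10],[33,3],[39,20],[41,0]]
[[1,9],[22,10],[33,3],[39,20],[41,0]]
[[1,9],[22,10],[33,3],[39,20],[41,0]]
[[1,9],[22,10],[33,14],[39,20],[41,14],[45,0]]
[[1,9],[22,10],[33,14],[39,20],[41,14],[45,0],[48,2],[50,0]]
[[1,9],[22,10],[33,14],[39,20],[41,14],[45,0],[48,2],[50,0]]
[[1,9],[22,10],[33,14],[39,20],[41,14],[45,0],[48,2],[50,0]]
[[1,9],[22,10],[33,14],[39,20],[41,14],[45,0],[48,2],[50,0]]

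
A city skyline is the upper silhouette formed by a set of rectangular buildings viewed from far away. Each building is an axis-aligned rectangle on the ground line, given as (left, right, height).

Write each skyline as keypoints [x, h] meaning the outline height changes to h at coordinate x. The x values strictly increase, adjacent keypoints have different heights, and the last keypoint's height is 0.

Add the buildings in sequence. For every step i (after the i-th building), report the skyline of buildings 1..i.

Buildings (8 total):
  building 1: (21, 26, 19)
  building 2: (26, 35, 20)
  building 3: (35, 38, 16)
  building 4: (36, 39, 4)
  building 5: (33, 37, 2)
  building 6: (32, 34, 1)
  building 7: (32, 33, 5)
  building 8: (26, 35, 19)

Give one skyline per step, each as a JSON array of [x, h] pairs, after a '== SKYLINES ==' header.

== SKYLINES ==
[[21,19],[26,0]]
[[21,19],[26,20],[35,0]]
[[21,19],[26,20],[35,16],[38,0]]
[[21,19],[26,20],[35,16],[38,4],[39,0]]
[[21,19],[26,20],[35,16],[38,4],[39,0]]
[[21,19],[26,20],[35,16],[38,4],[39,0]]
[[21,19],[26,20],[35,16],[38,4],[39,0]]
[[21,19],[26,20],[35,16],[38,4],[39,0]]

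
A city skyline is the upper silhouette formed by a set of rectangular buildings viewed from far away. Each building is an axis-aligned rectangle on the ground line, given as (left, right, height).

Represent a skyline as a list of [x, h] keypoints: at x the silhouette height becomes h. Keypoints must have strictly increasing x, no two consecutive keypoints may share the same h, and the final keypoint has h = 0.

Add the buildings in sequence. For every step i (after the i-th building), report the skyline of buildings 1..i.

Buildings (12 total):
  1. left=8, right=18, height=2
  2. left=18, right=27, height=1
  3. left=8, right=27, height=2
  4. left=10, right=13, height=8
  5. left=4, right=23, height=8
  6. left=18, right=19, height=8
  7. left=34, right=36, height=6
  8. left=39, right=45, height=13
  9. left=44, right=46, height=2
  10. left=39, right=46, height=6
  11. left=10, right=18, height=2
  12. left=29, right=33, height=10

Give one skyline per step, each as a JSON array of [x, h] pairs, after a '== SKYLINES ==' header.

== SKYLINES ==
[[8,2],[18,0]]
[[8,2],[18,1],[27,0]]
[[8,2],[27,0]]
[[8,2],[10,8],[13,2],[27,0]]
[[4,8],[23,2],[27,0]]
[[4,8],[23,2],[27,0]]
[[4,8],[23,2],[27,0],[34,6],[36,0]]
[[4,8],[23,2],[27,0],[34,6],[36,0],[39,13],[45,0]]
[[4,8],[23,2],[27,0],[34,6],[36,0],[39,13],[45,2],[46,0]]
[[4,8],[23,2],[27,0],[34,6],[36,0],[39,13],[45,6],[46,0]]
[[4,8],[23,2],[27,0],[34,6],[36,0],[39,13],[45,6],[46,0]]
[[4,8],[23,2],[27,0],[29,10],[33,0],[34,6],[36,0],[39,13],[45,6],[46,0]]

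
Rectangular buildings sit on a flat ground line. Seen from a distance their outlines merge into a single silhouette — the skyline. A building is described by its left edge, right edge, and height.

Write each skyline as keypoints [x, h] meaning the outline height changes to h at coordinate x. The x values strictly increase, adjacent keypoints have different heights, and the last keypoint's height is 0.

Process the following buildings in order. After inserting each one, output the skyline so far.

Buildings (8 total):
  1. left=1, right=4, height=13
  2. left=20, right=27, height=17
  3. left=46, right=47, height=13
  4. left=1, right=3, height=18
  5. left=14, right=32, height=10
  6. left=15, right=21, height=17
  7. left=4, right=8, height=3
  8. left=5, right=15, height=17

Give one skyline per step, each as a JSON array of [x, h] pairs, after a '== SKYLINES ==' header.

== SKYLINES ==
[[1,13],[4,0]]
[[1,13],[4,0],[20,17],[27,0]]
[[1,13],[4,0],[20,17],[27,0],[46,13],[47,0]]
[[1,18],[3,13],[4,0],[20,17],[27,0],[46,13],[47,0]]
[[1,18],[3,13],[4,0],[14,10],[20,17],[27,10],[32,0],[46,13],[47,0]]
[[1,18],[3,13],[4,0],[14,10],[15,17],[27,10],[32,0],[46,13],[47,0]]
[[1,18],[3,13],[4,3],[8,0],[14,10],[15,17],[27,10],[32,0],[46,13],[47,0]]
[[1,18],[3,13],[4,3],[5,17],[27,10],[32,0],[46,13],[47,0]]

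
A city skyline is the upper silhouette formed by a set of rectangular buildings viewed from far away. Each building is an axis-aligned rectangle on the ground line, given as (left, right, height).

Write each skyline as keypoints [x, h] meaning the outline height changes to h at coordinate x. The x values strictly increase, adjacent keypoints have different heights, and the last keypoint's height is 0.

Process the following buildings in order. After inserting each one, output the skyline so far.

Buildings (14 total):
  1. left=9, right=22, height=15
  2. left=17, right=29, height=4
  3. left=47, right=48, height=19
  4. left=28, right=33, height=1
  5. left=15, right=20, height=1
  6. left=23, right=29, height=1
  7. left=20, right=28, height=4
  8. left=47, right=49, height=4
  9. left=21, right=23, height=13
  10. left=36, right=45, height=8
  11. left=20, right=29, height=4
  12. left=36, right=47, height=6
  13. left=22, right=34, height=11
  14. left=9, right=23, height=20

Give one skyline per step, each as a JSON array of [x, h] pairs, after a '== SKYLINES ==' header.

== SKYLINES ==
[[9,15],[22,0]]
[[9,15],[22,4],[29,0]]
[[9,15],[22,4],[29,0],[47,19],[48,0]]
[[9,15],[22,4],[29,1],[33,0],[47,19],[48,0]]
[[9,15],[22,4],[29,1],[33,0],[47,19],[48,0]]
[[9,15],[22,4],[29,1],[33,0],[47,19],[48,0]]
[[9,15],[22,4],[29,1],[33,0],[47,19],[48,0]]
[[9,15],[22,4],[29,1],[33,0],[47,19],[48,4],[49,0]]
[[9,15],[22,13],[23,4],[29,1],[33,0],[47,19],[48,4],[49,0]]
[[9,15],[22,13],[23,4],[29,1],[33,0],[36,8],[45,0],[47,19],[48,4],[49,0]]
[[9,15],[22,13],[23,4],[29,1],[33,0],[36,8],[45,0],[47,19],[48,4],[49,0]]
[[9,15],[22,13],[23,4],[29,1],[33,0],[36,8],[45,6],[47,19],[48,4],[49,0]]
[[9,15],[22,13],[23,11],[34,0],[36,8],[45,6],[47,19],[48,4],[49,0]]
[[9,20],[23,11],[34,0],[36,8],[45,6],[47,19],[48,4],[49,0]]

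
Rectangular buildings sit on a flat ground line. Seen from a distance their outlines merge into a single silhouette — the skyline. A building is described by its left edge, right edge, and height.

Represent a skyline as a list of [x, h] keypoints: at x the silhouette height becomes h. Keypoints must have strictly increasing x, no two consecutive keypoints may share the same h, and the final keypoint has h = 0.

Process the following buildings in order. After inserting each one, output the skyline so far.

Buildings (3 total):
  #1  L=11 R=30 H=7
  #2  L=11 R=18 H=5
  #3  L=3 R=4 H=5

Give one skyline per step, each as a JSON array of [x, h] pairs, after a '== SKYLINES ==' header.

== SKYLINES ==
[[11,7],[30,0]]
[[11,7],[30,0]]
[[3,5],[4,0],[11,7],[30,0]]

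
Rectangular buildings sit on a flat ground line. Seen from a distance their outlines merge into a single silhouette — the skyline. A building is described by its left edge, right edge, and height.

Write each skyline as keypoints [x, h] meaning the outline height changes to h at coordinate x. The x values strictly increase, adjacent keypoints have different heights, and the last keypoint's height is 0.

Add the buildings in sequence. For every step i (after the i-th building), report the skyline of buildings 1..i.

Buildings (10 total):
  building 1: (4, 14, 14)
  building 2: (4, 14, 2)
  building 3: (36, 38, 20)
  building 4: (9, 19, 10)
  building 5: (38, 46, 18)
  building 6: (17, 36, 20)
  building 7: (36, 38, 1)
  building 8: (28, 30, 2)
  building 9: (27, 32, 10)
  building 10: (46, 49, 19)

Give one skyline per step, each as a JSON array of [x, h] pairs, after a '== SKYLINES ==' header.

== SKYLINES ==
[[4,14],[14,0]]
[[4,14],[14,0]]
[[4,14],[14,0],[36,20],[38,0]]
[[4,14],[14,10],[19,0],[36,20],[38,0]]
[[4,14],[14,10],[19,0],[36,20],[38,18],[46,0]]
[[4,14],[14,10],[17,20],[38,18],[46,0]]
[[4,14],[14,10],[17,20],[38,18],[46,0]]
[[4,14],[14,10],[17,20],[38,18],[46,0]]
[[4,14],[14,10],[17,20],[38,18],[46,0]]
[[4,14],[14,10],[17,20],[38,18],[46,19],[49,0]]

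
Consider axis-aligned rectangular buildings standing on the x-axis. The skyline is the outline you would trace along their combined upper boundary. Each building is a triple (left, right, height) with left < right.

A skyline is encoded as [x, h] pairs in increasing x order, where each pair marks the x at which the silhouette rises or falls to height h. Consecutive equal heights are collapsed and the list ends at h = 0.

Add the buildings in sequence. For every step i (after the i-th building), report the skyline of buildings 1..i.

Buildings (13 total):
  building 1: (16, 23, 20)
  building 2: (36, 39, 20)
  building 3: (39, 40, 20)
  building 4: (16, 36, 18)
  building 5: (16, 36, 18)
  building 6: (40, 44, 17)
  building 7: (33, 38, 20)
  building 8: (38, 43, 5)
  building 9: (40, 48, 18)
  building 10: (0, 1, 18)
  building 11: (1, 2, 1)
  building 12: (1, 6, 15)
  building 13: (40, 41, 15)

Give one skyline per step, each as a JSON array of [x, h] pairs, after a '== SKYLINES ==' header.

== SKYLINES ==
[[16,20],[23,0]]
[[16,20],[23,0],[36,20],[39,0]]
[[16,20],[23,0],[36,20],[40,0]]
[[16,20],[23,18],[36,20],[40,0]]
[[16,20],[23,18],[36,20],[40,0]]
[[16,20],[23,18],[36,20],[40,17],[44,0]]
[[16,20],[23,18],[33,20],[40,17],[44,0]]
[[16,20],[23,18],[33,20],[40,17],[44,0]]
[[16,20],[23,18],[33,20],[40,18],[48,0]]
[[0,18],[1,0],[16,20],[23,18],[33,20],[40,18],[48,0]]
[[0,18],[1,1],[2,0],[16,20],[23,18],[33,20],[40,18],[48,0]]
[[0,18],[1,15],[6,0],[16,20],[23,18],[33,20],[40,18],[48,0]]
[[0,18],[1,15],[6,0],[16,20],[23,18],[33,20],[40,18],[48,0]]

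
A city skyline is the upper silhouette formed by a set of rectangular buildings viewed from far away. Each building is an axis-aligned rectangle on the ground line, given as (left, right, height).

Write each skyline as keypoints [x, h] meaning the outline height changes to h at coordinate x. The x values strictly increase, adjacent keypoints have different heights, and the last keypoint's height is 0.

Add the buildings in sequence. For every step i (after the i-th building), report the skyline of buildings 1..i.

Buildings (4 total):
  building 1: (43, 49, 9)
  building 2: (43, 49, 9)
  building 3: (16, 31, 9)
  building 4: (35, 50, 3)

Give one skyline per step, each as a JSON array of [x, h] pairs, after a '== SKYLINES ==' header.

== SKYLINES ==
[[43,9],[49,0]]
[[43,9],[49,0]]
[[16,9],[31,0],[43,9],[49,0]]
[[16,9],[31,0],[35,3],[43,9],[49,3],[50,0]]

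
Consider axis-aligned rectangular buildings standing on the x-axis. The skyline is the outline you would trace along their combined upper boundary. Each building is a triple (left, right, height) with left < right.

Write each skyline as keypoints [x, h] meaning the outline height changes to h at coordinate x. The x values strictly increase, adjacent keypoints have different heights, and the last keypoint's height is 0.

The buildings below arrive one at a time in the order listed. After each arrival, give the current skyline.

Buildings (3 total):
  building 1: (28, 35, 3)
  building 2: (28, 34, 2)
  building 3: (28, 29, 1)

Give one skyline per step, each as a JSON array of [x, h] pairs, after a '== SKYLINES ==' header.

== SKYLINES ==
[[28,3],[35,0]]
[[28,3],[35,0]]
[[28,3],[35,0]]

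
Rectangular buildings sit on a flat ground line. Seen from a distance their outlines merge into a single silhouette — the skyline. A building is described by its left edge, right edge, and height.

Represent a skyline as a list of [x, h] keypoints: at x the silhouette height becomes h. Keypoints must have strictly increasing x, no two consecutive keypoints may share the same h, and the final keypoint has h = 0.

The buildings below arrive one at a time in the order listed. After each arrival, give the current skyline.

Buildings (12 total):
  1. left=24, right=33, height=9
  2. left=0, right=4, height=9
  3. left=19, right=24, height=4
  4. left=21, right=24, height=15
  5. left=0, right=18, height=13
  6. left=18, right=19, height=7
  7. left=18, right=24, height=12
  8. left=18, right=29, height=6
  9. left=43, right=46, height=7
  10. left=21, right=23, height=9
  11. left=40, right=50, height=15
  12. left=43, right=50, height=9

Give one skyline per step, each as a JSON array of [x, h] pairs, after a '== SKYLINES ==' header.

== SKYLINES ==
[[24,9],[33,0]]
[[0,9],[4,0],[24,9],[33,0]]
[[0,9],[4,0],[19,4],[24,9],[33,0]]
[[0,9],[4,0],[19,4],[21,15],[24,9],[33,0]]
[[0,13],[18,0],[19,4],[21,15],[24,9],[33,0]]
[[0,13],[18,7],[19,4],[21,15],[24,9],[33,0]]
[[0,13],[18,12],[21,15],[24,9],[33,0]]
[[0,13],[18,12],[21,15],[24,9],[33,0]]
[[0,13],[18,12],[21,15],[24,9],[33,0],[43,7],[46,0]]
[[0,13],[18,12],[21,15],[24,9],[33,0],[43,7],[46,0]]
[[0,13],[18,12],[21,15],[24,9],[33,0],[40,15],[50,0]]
[[0,13],[18,12],[21,15],[24,9],[33,0],[40,15],[50,0]]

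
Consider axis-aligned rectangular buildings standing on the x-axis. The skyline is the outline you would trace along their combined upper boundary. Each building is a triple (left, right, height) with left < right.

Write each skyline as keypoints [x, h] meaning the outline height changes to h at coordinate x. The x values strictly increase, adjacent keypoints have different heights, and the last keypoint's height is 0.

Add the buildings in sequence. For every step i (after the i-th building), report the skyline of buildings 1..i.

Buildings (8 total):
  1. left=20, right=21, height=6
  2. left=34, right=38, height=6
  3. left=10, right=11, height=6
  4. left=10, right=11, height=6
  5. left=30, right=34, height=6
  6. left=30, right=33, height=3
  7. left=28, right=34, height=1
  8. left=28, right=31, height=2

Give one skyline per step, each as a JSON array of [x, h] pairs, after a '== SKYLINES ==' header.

== SKYLINES ==
[[20,6],[21,0]]
[[20,6],[21,0],[34,6],[38,0]]
[[10,6],[11,0],[20,6],[21,0],[34,6],[38,0]]
[[10,6],[11,0],[20,6],[21,0],[34,6],[38,0]]
[[10,6],[11,0],[20,6],[21,0],[30,6],[38,0]]
[[10,6],[11,0],[20,6],[21,0],[30,6],[38,0]]
[[10,6],[11,0],[20,6],[21,0],[28,1],[30,6],[38,0]]
[[10,6],[11,0],[20,6],[21,0],[28,2],[30,6],[38,0]]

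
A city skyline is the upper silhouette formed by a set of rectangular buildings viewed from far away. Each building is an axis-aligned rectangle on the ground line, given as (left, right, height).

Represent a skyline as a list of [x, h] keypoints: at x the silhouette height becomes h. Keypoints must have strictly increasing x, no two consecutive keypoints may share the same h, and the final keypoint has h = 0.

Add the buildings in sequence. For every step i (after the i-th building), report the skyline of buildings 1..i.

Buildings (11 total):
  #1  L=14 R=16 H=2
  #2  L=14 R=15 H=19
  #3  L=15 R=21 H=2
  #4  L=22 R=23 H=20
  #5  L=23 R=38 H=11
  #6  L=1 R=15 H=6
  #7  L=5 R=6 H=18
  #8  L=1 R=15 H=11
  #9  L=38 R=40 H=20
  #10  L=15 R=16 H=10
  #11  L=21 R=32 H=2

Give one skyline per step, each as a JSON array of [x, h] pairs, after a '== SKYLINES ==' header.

== SKYLINES ==
[[14,2],[16,0]]
[[14,19],[15,2],[16,0]]
[[14,19],[15,2],[21,0]]
[[14,19],[15,2],[21,0],[22,20],[23,0]]
[[14,19],[15,2],[21,0],[22,20],[23,11],[38,0]]
[[1,6],[14,19],[15,2],[21,0],[22,20],[23,11],[38,0]]
[[1,6],[5,18],[6,6],[14,19],[15,2],[21,0],[22,20],[23,11],[38,0]]
[[1,11],[5,18],[6,11],[14,19],[15,2],[21,0],[22,20],[23,11],[38,0]]
[[1,11],[5,18],[6,11],[14,19],[15,2],[21,0],[22,20],[23,11],[38,20],[40,0]]
[[1,11],[5,18],[6,11],[14,19],[15,10],[16,2],[21,0],[22,20],[23,11],[38,20],[40,0]]
[[1,11],[5,18],[6,11],[14,19],[15,10],[16,2],[22,20],[23,11],[38,20],[40,0]]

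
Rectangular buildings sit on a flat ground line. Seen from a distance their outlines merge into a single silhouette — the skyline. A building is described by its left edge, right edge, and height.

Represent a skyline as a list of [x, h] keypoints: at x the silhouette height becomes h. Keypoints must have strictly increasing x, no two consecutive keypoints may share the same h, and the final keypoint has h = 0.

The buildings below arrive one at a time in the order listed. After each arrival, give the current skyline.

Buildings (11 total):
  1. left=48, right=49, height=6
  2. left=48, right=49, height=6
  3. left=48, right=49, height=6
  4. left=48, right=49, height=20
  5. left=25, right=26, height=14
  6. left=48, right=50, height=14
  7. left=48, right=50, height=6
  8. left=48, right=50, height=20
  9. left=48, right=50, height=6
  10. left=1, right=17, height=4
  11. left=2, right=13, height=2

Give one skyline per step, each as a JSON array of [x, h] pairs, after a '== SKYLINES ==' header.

== SKYLINES ==
[[48,6],[49,0]]
[[48,6],[49,0]]
[[48,6],[49,0]]
[[48,20],[49,0]]
[[25,14],[26,0],[48,20],[49,0]]
[[25,14],[26,0],[48,20],[49,14],[50,0]]
[[25,14],[26,0],[48,20],[49,14],[50,0]]
[[25,14],[26,0],[48,20],[50,0]]
[[25,14],[26,0],[48,20],[50,0]]
[[1,4],[17,0],[25,14],[26,0],[48,20],[50,0]]
[[1,4],[17,0],[25,14],[26,0],[48,20],[50,0]]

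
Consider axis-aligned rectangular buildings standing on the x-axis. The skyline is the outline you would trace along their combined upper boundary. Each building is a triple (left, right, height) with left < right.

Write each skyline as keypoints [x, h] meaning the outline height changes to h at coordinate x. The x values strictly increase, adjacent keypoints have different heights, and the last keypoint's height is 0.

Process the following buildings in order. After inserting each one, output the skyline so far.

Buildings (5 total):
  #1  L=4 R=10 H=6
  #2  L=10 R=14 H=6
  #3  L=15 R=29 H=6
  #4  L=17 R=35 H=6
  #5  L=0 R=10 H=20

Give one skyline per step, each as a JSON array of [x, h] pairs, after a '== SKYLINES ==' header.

== SKYLINES ==
[[4,6],[10,0]]
[[4,6],[14,0]]
[[4,6],[14,0],[15,6],[29,0]]
[[4,6],[14,0],[15,6],[35,0]]
[[0,20],[10,6],[14,0],[15,6],[35,0]]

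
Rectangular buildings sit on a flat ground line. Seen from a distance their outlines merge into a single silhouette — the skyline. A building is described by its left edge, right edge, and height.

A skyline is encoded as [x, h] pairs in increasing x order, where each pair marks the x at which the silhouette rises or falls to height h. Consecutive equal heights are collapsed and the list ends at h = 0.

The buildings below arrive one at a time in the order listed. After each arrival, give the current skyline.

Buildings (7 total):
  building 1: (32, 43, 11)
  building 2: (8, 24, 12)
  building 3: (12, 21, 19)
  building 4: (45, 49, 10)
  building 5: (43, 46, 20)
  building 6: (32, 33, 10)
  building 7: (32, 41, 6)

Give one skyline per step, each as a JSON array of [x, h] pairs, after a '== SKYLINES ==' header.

== SKYLINES ==
[[32,11],[43,0]]
[[8,12],[24,0],[32,11],[43,0]]
[[8,12],[12,19],[21,12],[24,0],[32,11],[43,0]]
[[8,12],[12,19],[21,12],[24,0],[32,11],[43,0],[45,10],[49,0]]
[[8,12],[12,19],[21,12],[24,0],[32,11],[43,20],[46,10],[49,0]]
[[8,12],[12,19],[21,12],[24,0],[32,11],[43,20],[46,10],[49,0]]
[[8,12],[12,19],[21,12],[24,0],[32,11],[43,20],[46,10],[49,0]]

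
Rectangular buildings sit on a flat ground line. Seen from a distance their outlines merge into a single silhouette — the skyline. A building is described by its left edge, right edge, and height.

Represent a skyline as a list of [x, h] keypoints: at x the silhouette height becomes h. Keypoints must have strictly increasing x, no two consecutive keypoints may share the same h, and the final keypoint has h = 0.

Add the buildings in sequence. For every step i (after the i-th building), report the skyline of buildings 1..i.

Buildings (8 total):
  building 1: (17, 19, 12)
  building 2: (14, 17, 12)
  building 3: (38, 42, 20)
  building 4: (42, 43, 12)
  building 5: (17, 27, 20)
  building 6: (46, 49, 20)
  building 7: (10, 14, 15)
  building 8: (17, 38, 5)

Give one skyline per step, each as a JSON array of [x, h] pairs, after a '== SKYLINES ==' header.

== SKYLINES ==
[[17,12],[19,0]]
[[14,12],[19,0]]
[[14,12],[19,0],[38,20],[42,0]]
[[14,12],[19,0],[38,20],[42,12],[43,0]]
[[14,12],[17,20],[27,0],[38,20],[42,12],[43,0]]
[[14,12],[17,20],[27,0],[38,20],[42,12],[43,0],[46,20],[49,0]]
[[10,15],[14,12],[17,20],[27,0],[38,20],[42,12],[43,0],[46,20],[49,0]]
[[10,15],[14,12],[17,20],[27,5],[38,20],[42,12],[43,0],[46,20],[49,0]]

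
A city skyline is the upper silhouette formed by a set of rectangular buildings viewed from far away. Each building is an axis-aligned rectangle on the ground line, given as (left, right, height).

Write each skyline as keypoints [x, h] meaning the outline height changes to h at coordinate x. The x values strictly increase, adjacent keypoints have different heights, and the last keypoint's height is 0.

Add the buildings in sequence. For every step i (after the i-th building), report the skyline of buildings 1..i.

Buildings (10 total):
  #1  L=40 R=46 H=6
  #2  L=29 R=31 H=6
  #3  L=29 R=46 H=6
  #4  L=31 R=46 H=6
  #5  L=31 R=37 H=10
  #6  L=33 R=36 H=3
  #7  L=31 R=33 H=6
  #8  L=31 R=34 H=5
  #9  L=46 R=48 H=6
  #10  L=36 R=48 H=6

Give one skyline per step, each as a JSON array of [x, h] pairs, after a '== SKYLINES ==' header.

== SKYLINES ==
[[40,6],[46,0]]
[[29,6],[31,0],[40,6],[46,0]]
[[29,6],[46,0]]
[[29,6],[46,0]]
[[29,6],[31,10],[37,6],[46,0]]
[[29,6],[31,10],[37,6],[46,0]]
[[29,6],[31,10],[37,6],[46,0]]
[[29,6],[31,10],[37,6],[46,0]]
[[29,6],[31,10],[37,6],[48,0]]
[[29,6],[31,10],[37,6],[48,0]]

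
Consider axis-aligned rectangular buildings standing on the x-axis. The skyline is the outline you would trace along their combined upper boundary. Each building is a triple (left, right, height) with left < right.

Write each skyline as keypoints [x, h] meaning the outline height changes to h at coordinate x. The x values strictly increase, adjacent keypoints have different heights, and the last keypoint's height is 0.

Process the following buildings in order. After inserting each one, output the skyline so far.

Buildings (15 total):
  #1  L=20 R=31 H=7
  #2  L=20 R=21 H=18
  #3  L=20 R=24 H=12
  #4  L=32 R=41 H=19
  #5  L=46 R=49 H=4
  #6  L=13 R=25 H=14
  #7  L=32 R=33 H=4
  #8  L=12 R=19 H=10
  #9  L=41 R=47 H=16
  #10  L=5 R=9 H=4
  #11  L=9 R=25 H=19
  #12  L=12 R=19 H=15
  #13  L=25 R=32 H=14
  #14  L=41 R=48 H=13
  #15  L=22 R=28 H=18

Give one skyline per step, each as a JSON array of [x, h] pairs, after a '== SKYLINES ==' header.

== SKYLINES ==
[[20,7],[31,0]]
[[20,18],[21,7],[31,0]]
[[20,18],[21,12],[24,7],[31,0]]
[[20,18],[21,12],[24,7],[31,0],[32,19],[41,0]]
[[20,18],[21,12],[24,7],[31,0],[32,19],[41,0],[46,4],[49,0]]
[[13,14],[20,18],[21,14],[25,7],[31,0],[32,19],[41,0],[46,4],[49,0]]
[[13,14],[20,18],[21,14],[25,7],[31,0],[32,19],[41,0],[46,4],[49,0]]
[[12,10],[13,14],[20,18],[21,14],[25,7],[31,0],[32,19],[41,0],[46,4],[49,0]]
[[12,10],[13,14],[20,18],[21,14],[25,7],[31,0],[32,19],[41,16],[47,4],[49,0]]
[[5,4],[9,0],[12,10],[13,14],[20,18],[21,14],[25,7],[31,0],[32,19],[41,16],[47,4],[49,0]]
[[5,4],[9,19],[25,7],[31,0],[32,19],[41,16],[47,4],[49,0]]
[[5,4],[9,19],[25,7],[31,0],[32,19],[41,16],[47,4],[49,0]]
[[5,4],[9,19],[25,14],[32,19],[41,16],[47,4],[49,0]]
[[5,4],[9,19],[25,14],[32,19],[41,16],[47,13],[48,4],[49,0]]
[[5,4],[9,19],[25,18],[28,14],[32,19],[41,16],[47,13],[48,4],[49,0]]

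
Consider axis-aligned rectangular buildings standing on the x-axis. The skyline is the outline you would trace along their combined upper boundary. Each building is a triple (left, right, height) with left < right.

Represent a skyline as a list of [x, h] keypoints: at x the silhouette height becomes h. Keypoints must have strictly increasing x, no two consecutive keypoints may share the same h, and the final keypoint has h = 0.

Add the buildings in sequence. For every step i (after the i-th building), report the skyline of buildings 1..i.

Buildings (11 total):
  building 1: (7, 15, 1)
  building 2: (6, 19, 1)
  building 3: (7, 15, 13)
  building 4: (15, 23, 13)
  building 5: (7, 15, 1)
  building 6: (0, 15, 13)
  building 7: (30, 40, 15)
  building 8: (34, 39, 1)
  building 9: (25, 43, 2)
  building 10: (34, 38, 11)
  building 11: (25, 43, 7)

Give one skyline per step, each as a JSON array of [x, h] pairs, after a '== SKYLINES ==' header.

== SKYLINES ==
[[7,1],[15,0]]
[[6,1],[19,0]]
[[6,1],[7,13],[15,1],[19,0]]
[[6,1],[7,13],[23,0]]
[[6,1],[7,13],[23,0]]
[[0,13],[23,0]]
[[0,13],[23,0],[30,15],[40,0]]
[[0,13],[23,0],[30,15],[40,0]]
[[0,13],[23,0],[25,2],[30,15],[40,2],[43,0]]
[[0,13],[23,0],[25,2],[30,15],[40,2],[43,0]]
[[0,13],[23,0],[25,7],[30,15],[40,7],[43,0]]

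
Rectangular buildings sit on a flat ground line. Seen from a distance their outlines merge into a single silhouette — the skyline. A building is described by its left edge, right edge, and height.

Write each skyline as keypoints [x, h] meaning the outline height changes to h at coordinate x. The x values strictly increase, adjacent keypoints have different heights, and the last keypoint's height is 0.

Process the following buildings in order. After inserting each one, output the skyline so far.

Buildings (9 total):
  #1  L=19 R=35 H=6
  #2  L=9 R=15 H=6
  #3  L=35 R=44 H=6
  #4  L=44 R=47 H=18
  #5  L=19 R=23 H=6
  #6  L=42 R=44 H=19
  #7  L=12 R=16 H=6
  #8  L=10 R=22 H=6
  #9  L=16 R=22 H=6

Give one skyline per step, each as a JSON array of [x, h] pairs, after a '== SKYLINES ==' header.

== SKYLINES ==
[[19,6],[35,0]]
[[9,6],[15,0],[19,6],[35,0]]
[[9,6],[15,0],[19,6],[44,0]]
[[9,6],[15,0],[19,6],[44,18],[47,0]]
[[9,6],[15,0],[19,6],[44,18],[47,0]]
[[9,6],[15,0],[19,6],[42,19],[44,18],[47,0]]
[[9,6],[16,0],[19,6],[42,19],[44,18],[47,0]]
[[9,6],[42,19],[44,18],[47,0]]
[[9,6],[42,19],[44,18],[47,0]]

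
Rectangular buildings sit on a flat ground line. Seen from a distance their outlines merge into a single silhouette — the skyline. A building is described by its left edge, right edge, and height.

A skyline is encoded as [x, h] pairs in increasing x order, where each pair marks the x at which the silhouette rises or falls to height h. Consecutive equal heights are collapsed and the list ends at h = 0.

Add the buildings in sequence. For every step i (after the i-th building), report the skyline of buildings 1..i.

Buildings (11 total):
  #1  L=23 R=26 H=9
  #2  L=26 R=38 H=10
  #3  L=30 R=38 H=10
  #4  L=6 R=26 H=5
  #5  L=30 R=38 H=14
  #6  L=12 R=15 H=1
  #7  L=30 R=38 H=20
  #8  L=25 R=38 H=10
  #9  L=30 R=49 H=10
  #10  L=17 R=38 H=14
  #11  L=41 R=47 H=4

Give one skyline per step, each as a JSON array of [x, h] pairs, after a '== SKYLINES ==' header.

== SKYLINES ==
[[23,9],[26,0]]
[[23,9],[26,10],[38,0]]
[[23,9],[26,10],[38,0]]
[[6,5],[23,9],[26,10],[38,0]]
[[6,5],[23,9],[26,10],[30,14],[38,0]]
[[6,5],[23,9],[26,10],[30,14],[38,0]]
[[6,5],[23,9],[26,10],[30,20],[38,0]]
[[6,5],[23,9],[25,10],[30,20],[38,0]]
[[6,5],[23,9],[25,10],[30,20],[38,10],[49,0]]
[[6,5],[17,14],[30,20],[38,10],[49,0]]
[[6,5],[17,14],[30,20],[38,10],[49,0]]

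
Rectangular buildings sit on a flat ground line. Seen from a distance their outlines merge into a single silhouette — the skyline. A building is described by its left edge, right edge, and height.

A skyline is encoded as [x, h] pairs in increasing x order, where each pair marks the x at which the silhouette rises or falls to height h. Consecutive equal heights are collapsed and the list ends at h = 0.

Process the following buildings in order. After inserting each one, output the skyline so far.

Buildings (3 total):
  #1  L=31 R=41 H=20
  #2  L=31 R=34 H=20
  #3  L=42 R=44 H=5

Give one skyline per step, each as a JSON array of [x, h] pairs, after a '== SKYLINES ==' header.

== SKYLINES ==
[[31,20],[41,0]]
[[31,20],[41,0]]
[[31,20],[41,0],[42,5],[44,0]]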